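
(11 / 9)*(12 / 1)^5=304128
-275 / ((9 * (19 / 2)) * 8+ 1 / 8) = -2200 / 5473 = -0.40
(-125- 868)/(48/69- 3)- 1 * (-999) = 75786/53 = 1429.92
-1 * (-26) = 26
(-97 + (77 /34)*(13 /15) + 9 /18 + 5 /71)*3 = -1710322 /6035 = -283.40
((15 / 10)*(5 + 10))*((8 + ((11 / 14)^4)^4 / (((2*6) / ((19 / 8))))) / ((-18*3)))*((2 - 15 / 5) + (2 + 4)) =-41838530207625122587675 / 2509002245156395548672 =-16.68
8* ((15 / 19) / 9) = 40 / 57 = 0.70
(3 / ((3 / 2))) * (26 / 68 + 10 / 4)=98 / 17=5.76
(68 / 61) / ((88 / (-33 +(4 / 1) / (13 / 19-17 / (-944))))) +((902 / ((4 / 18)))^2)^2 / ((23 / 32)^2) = 4698149686206166496011597 / 8941417210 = 525436804464486.73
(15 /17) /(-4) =-15 /68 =-0.22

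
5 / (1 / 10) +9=59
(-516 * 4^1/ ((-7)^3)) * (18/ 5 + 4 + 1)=88752/ 1715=51.75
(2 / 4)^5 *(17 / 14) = 17 / 448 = 0.04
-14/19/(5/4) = -56/95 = -0.59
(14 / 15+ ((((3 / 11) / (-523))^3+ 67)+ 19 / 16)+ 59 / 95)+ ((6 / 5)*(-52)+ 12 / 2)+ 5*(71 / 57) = 16991738552203583 / 868256343063120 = 19.57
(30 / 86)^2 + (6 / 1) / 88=15447 / 81356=0.19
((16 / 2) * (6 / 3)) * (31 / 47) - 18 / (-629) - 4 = 194578 / 29563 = 6.58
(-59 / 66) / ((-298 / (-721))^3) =-22113516299 / 1746597072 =-12.66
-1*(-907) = 907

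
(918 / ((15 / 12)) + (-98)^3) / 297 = -4702288 / 1485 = -3166.52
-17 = -17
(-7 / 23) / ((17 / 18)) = -126 / 391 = -0.32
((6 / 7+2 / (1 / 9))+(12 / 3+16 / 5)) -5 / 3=2561 / 105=24.39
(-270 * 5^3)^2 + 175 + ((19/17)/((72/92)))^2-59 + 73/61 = 6506093312302873/5711796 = 1139062619.24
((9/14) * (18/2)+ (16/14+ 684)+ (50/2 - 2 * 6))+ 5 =9925/14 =708.93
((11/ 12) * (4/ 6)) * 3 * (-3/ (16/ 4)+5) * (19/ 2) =3553/ 48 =74.02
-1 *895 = -895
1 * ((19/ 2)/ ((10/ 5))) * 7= 133/ 4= 33.25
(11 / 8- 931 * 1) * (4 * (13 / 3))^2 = -837902 / 3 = -279300.67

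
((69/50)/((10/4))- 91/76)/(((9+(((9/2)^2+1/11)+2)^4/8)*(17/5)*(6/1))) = -22979576576/22625769532639425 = -0.00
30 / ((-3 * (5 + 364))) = -10 / 369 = -0.03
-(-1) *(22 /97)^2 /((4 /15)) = 1815 /9409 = 0.19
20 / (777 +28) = 4 / 161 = 0.02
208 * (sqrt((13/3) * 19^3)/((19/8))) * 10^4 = 16640000 * sqrt(741)/3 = 150987561.52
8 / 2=4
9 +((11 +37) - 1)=56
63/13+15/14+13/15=18521/2730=6.78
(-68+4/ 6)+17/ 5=-959/ 15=-63.93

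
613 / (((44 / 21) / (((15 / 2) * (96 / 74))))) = 1158570 / 407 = 2846.61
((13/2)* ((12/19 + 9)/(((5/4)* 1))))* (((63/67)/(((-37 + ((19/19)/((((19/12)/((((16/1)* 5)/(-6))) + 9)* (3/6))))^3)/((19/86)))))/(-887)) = 15927714450011/50225354475326385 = 0.00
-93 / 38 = -2.45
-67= -67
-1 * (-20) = 20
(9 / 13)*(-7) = -63 / 13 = -4.85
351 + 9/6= 705/2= 352.50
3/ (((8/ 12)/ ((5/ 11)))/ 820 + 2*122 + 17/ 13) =0.01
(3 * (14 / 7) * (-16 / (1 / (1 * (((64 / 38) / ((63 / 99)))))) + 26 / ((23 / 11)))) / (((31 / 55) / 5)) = -150971700 / 94829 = -1592.04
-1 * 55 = -55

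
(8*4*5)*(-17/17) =-160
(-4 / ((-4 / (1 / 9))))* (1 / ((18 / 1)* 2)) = 1 / 324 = 0.00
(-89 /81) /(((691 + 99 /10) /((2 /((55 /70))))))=-24920 /6245019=-0.00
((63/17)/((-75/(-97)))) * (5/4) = 5.99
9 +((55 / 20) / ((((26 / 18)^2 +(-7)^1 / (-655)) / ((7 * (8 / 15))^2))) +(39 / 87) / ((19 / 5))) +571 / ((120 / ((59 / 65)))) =7582553680289 / 239090911800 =31.71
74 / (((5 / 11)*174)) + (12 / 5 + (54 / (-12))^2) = 41039 / 1740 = 23.59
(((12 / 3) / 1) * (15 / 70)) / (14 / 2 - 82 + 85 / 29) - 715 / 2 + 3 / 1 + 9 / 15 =-5177731 / 14630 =-353.91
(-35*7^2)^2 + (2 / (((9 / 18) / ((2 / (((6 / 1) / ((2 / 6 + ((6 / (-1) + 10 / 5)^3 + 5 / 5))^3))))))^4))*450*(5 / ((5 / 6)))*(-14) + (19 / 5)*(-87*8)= -436658792523336729906017950542977 / 7971615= -54776703657080369524370900.00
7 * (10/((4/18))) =315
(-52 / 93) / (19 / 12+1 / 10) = -1040 / 3131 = -0.33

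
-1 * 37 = -37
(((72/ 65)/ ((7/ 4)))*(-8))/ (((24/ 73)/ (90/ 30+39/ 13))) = -42048/ 455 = -92.41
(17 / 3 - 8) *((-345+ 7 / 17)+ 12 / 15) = 204554 / 255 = 802.17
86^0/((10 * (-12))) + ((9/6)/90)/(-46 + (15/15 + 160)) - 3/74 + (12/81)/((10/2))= -87769/4595400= -0.02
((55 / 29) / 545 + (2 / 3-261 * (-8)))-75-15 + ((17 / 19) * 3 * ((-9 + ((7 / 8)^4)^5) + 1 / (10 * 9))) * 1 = 2051050465776881514895059541 / 1038649689677739337973760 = 1974.73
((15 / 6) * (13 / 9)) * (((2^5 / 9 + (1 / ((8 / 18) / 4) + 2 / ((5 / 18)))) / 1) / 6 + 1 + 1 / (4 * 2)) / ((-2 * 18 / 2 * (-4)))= 62023 / 279936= 0.22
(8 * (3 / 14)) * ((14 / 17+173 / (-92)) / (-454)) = 4959 / 1242598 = 0.00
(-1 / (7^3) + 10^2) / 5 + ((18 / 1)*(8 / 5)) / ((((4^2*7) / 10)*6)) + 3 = 40179 / 1715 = 23.43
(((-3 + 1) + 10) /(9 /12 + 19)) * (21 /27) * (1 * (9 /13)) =224 /1027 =0.22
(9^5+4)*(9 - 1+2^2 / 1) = 708636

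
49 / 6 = 8.17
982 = 982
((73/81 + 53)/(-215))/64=-2183/557280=-0.00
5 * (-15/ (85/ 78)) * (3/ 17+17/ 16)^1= -85.27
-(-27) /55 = 27 /55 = 0.49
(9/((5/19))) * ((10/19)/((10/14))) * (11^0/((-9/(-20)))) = 56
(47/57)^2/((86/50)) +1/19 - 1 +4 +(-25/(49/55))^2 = 265290106174/335436507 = 790.88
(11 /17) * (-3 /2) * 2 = -1.94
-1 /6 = -0.17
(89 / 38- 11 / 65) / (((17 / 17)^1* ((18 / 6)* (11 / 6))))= 5367 / 13585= 0.40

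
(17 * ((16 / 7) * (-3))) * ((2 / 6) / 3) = -272 / 21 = -12.95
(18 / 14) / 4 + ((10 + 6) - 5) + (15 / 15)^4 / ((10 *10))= 1983 / 175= 11.33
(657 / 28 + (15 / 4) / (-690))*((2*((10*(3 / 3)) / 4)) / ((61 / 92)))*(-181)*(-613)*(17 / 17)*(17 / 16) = 284957816075 / 13664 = 20854641.11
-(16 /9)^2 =-256 /81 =-3.16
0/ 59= 0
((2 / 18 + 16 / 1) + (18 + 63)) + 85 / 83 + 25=91982 / 747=123.14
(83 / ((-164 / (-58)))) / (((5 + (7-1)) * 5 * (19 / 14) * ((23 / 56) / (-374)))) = -32080496 / 89585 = -358.10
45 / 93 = 15 / 31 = 0.48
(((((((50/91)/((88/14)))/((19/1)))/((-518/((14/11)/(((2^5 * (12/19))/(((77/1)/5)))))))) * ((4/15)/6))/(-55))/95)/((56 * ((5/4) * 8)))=1/7643420928000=0.00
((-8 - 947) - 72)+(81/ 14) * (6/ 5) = -35702/ 35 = -1020.06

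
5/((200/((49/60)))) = 49/2400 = 0.02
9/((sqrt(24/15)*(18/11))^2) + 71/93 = 25571/8928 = 2.86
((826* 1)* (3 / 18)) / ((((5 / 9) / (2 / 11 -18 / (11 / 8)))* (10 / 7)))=-615783 / 275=-2239.21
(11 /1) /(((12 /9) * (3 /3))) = 33 /4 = 8.25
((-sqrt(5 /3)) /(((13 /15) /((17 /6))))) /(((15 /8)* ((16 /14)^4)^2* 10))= -98001617* sqrt(15) /4907335680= -0.08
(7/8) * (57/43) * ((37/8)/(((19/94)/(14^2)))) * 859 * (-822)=-631756825119/172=-3673004797.20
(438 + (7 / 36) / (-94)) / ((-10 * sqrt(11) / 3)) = -296437 * sqrt(11) / 24816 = -39.62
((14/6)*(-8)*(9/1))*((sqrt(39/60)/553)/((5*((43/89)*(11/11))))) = -1068*sqrt(65)/84925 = -0.10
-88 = -88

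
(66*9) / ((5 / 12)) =7128 / 5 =1425.60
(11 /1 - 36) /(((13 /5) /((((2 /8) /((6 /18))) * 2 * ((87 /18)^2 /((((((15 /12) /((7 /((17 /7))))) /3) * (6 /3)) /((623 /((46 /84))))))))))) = -13478433675 /10166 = -1325834.51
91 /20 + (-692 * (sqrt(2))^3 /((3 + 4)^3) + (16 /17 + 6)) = 3907 /340 - 1384 * sqrt(2) /343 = 5.78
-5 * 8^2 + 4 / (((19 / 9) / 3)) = -5972 / 19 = -314.32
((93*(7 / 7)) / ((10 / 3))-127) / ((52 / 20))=-991 / 26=-38.12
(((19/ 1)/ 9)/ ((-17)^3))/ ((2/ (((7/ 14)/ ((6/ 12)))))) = -19/ 88434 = -0.00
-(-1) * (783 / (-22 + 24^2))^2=613089 / 306916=2.00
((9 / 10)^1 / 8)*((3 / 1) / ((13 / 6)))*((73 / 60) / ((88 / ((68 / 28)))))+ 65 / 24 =52152521 / 19219200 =2.71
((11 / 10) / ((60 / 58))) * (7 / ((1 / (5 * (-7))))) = -15631 / 60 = -260.52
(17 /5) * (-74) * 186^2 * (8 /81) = -38686016 /45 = -859689.24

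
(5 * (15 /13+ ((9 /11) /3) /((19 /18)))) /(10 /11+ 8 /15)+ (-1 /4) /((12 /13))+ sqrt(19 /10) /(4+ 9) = sqrt(190) /130+ 6524491 /1410864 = 4.73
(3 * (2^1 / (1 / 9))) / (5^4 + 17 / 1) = 9 / 107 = 0.08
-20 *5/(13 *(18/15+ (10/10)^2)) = -3.50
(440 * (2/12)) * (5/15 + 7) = 4840/9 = 537.78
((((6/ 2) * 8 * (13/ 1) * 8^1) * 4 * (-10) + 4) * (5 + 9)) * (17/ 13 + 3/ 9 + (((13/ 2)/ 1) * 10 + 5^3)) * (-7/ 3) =73125077872/ 117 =625000665.57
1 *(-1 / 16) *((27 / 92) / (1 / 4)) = -27 / 368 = -0.07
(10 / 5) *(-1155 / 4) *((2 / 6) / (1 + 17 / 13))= -1001 / 12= -83.42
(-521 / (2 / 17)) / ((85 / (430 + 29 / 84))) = -18833629 / 840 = -22420.99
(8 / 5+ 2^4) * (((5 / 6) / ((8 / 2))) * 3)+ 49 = 60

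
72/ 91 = 0.79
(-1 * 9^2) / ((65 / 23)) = -1863 / 65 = -28.66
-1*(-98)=98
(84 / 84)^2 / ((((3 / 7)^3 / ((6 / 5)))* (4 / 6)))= 343 / 15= 22.87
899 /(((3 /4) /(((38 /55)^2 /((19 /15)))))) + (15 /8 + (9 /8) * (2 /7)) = 15378991 /33880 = 453.93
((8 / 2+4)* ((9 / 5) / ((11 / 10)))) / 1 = 144 / 11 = 13.09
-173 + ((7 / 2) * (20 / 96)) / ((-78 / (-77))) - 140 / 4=-776057 / 3744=-207.28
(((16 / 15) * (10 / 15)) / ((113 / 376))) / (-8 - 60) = -3008 / 86445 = -0.03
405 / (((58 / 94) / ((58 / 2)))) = 19035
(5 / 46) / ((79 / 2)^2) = 10 / 143543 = 0.00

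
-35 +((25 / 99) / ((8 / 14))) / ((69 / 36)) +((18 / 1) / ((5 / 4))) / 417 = -18322834 / 527505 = -34.73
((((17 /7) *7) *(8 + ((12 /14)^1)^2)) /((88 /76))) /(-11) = -69122 /5929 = -11.66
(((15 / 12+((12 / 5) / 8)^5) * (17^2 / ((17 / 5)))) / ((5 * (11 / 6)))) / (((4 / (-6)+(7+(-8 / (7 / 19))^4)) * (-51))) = -0.00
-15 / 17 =-0.88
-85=-85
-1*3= -3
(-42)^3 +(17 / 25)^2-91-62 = -46400336 / 625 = -74240.54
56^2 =3136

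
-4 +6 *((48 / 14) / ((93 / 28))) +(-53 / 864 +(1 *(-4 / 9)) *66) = -728555 / 26784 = -27.20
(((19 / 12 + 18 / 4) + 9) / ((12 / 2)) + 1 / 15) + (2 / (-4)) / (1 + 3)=221 / 90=2.46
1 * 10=10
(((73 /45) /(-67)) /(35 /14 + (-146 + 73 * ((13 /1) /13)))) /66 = 73 /14028795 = 0.00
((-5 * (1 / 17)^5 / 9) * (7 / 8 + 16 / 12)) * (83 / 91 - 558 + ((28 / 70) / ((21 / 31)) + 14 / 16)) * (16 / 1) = 45938863 / 5980437684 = 0.01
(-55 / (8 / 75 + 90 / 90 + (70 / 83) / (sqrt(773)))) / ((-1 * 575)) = 72928572915 / 843127551559-71898750 * sqrt(773) / 843127551559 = 0.08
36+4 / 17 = 616 / 17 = 36.24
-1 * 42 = -42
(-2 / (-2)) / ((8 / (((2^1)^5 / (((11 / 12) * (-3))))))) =-16 / 11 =-1.45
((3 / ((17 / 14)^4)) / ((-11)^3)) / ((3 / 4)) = -153664 / 111166451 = -0.00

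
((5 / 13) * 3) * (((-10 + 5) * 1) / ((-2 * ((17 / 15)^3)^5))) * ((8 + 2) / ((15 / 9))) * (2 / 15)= 13136816711425781250 / 37211499669627605309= 0.35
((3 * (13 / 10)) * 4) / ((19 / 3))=234 / 95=2.46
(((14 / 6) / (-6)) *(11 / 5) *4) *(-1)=154 / 45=3.42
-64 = -64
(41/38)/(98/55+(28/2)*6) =2255/179284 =0.01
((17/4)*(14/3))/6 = 119/36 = 3.31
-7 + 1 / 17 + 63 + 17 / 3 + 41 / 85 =15863 / 255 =62.21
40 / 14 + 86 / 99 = 2582 / 693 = 3.73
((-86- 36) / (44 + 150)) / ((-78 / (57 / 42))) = 1159 / 105924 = 0.01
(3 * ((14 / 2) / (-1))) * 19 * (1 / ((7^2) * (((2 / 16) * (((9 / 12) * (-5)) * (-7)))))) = -608 / 245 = -2.48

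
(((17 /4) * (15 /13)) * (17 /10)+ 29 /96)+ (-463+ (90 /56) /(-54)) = -1323187 /2912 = -454.39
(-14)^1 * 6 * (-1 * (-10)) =-840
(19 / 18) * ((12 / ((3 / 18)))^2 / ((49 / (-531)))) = -2905632 / 49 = -59298.61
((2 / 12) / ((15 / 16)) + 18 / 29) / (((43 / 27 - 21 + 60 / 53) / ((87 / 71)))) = -248517 / 4641980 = -0.05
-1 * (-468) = 468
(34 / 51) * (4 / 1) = 8 / 3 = 2.67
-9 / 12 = -3 / 4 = -0.75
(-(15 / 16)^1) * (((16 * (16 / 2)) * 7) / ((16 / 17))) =-1785 / 2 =-892.50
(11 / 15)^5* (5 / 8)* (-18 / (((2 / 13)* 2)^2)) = -27217619 / 1080000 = -25.20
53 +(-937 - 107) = -991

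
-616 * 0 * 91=0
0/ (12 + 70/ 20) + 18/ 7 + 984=6906/ 7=986.57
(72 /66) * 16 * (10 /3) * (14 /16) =560 /11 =50.91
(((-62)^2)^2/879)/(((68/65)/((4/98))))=655.87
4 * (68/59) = 272/59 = 4.61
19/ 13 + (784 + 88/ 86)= 439645/ 559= 786.48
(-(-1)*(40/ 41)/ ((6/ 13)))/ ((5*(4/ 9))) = 39/ 41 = 0.95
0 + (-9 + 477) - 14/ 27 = 12622/ 27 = 467.48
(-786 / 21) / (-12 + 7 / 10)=2620 / 791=3.31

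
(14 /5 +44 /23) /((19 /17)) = 9214 /2185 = 4.22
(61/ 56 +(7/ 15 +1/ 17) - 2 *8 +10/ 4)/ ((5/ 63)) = -509163/ 3400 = -149.75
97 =97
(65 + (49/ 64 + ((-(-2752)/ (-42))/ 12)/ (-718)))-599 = -771839351/ 1447488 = -533.23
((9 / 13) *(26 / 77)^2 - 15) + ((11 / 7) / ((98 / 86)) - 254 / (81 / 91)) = -1004825258 / 3361743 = -298.90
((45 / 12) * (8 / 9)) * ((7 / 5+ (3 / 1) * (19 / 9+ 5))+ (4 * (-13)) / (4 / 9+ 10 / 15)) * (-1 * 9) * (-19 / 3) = -13718 / 3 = -4572.67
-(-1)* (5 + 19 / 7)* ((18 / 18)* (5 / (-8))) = -4.82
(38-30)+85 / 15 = 41 / 3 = 13.67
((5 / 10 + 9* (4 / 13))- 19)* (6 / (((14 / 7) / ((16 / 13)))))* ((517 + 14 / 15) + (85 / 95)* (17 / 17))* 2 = -967635104 / 16055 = -60270.02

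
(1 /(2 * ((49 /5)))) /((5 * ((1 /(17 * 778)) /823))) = 5442499 /49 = 111071.41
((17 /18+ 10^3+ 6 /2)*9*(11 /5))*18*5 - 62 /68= 60826955 /34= 1789028.09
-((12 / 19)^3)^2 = -0.06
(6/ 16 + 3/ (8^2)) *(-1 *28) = -189/ 16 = -11.81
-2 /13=-0.15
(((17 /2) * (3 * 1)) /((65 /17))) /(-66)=-0.10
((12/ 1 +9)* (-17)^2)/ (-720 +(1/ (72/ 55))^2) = -31461696/ 3729455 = -8.44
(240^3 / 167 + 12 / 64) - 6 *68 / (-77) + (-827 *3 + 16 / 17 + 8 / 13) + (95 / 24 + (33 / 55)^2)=80308.80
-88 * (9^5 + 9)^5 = -63223181950257801355555584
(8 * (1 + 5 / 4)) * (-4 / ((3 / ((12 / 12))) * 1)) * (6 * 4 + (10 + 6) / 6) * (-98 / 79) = 62720 / 79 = 793.92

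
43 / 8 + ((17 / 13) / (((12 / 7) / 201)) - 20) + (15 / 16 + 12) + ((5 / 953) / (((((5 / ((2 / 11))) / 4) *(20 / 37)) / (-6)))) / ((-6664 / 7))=196733371829 / 1297376080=151.64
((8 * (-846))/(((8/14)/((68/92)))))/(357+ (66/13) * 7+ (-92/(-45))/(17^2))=-34040899620/1526411353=-22.30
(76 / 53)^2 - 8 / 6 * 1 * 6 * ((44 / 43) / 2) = -2.04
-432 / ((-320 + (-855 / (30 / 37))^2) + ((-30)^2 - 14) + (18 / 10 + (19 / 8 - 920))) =-17280 / 44464817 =-0.00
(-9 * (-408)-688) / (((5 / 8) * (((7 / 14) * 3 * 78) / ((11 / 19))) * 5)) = 262592 / 55575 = 4.73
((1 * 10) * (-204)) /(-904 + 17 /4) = 8160 /3599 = 2.27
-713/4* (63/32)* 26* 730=-213140655/32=-6660645.47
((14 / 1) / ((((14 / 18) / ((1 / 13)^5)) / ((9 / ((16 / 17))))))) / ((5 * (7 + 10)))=81 / 14851720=0.00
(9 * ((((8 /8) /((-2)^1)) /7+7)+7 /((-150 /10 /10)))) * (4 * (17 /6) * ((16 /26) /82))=6460 /3731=1.73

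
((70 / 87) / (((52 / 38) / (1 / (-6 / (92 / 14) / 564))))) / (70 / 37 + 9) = -15198860 / 455793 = -33.35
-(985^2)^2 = -941336550625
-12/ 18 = -2/ 3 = -0.67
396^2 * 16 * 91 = 228324096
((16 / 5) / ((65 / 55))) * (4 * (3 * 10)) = 4224 / 13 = 324.92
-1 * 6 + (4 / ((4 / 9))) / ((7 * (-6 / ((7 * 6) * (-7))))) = 57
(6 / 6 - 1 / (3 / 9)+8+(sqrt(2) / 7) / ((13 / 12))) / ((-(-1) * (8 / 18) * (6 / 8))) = 36 * sqrt(2) / 91+18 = 18.56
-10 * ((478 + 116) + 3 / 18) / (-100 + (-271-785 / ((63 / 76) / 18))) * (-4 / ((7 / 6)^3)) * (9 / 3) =-5133600 / 1991311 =-2.58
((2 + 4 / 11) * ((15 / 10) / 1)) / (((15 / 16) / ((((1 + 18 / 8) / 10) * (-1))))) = -338 / 275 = -1.23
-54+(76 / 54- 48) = -2716 / 27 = -100.59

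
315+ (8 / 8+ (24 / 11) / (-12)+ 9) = 3573 / 11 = 324.82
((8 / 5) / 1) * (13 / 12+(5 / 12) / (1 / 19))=72 / 5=14.40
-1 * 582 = -582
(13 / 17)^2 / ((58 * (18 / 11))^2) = 0.00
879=879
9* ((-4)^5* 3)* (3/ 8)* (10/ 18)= -5760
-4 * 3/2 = -6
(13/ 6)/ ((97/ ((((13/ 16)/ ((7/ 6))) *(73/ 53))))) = 12337/ 575792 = 0.02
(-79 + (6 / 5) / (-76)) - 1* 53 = -25083 / 190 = -132.02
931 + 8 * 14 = 1043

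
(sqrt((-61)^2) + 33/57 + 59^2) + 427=75422/19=3969.58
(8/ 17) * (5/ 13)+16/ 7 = 3816/ 1547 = 2.47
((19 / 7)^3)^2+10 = 48222371 / 117649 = 409.88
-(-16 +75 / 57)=279 / 19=14.68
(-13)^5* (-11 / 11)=371293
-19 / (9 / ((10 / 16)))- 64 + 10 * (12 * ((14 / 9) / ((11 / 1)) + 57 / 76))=32987 / 792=41.65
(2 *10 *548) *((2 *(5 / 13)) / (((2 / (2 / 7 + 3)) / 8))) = 10083200 / 91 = 110804.40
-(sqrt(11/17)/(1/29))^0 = -1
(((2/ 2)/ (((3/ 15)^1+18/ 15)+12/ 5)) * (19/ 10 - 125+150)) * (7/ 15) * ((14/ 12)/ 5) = 13181/ 17100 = 0.77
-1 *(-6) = 6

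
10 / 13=0.77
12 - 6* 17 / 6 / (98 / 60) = 78 / 49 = 1.59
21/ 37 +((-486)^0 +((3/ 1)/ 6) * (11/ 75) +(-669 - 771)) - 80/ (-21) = -18577417/ 12950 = -1434.55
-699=-699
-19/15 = -1.27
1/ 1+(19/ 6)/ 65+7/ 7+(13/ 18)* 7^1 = 4156/ 585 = 7.10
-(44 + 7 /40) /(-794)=1767 /31760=0.06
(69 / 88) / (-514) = -69 / 45232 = -0.00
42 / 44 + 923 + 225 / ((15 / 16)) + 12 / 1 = 25871 / 22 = 1175.95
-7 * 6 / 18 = -7 / 3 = -2.33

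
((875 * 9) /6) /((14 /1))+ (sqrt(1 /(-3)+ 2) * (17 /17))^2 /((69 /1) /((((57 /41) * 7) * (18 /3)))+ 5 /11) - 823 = -41838351 /57452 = -728.23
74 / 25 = 2.96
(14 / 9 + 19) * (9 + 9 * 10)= 2035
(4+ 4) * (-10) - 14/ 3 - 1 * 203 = -863/ 3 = -287.67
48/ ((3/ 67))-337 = 735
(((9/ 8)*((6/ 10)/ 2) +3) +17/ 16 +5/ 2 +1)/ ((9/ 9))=79/ 10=7.90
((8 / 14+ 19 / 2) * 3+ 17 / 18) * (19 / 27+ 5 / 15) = 7852 / 243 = 32.31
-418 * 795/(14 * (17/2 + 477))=-332310/6797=-48.89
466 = 466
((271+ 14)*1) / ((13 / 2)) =570 / 13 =43.85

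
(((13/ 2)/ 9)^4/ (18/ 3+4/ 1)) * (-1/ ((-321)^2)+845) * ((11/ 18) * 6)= 6838689281281/ 81126240120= 84.30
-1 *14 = -14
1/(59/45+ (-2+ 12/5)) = 45/77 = 0.58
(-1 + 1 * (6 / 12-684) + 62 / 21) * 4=-57250 / 21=-2726.19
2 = 2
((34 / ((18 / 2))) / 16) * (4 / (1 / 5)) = 85 / 18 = 4.72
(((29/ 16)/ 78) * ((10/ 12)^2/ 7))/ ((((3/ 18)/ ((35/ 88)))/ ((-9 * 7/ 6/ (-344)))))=25375/ 151117824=0.00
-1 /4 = -0.25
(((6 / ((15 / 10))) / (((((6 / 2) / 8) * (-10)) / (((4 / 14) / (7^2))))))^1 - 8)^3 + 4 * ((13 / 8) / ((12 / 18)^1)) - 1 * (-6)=-270995003711177 / 544773694500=-497.45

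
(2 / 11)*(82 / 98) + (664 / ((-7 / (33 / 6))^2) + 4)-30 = 207014 / 539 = 384.07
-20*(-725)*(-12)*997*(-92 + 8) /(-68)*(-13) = 2785852588.24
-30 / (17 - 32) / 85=2 / 85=0.02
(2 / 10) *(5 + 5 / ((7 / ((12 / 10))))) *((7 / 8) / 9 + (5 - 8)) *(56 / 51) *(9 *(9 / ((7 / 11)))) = -282777 / 595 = -475.26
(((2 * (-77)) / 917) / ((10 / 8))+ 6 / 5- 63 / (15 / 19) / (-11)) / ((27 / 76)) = 4555972 / 194535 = 23.42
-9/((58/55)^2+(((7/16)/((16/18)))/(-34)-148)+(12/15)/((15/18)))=13164800/213478071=0.06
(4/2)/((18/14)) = 14/9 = 1.56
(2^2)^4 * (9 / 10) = 1152 / 5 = 230.40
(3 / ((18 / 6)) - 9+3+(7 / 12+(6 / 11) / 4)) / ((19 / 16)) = -2260 / 627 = -3.60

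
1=1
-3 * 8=-24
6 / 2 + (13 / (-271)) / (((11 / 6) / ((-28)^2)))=-52209 / 2981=-17.51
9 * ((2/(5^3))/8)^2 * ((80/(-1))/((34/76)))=-342/53125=-0.01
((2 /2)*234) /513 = 26 /57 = 0.46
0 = 0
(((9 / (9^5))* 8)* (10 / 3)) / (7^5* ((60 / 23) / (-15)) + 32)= -460 / 327190509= -0.00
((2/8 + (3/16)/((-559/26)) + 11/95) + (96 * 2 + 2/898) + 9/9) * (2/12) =2837222821/88039920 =32.23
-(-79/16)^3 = 493039/4096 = 120.37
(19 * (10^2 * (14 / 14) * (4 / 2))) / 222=1900 / 111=17.12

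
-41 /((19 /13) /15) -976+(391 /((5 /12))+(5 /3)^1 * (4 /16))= -522089 /1140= -457.97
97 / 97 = 1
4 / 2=2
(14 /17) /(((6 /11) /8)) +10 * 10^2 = 1012.08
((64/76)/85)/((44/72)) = 288/17765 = 0.02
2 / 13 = 0.15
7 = 7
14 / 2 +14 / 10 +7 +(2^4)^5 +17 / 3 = 1048597.07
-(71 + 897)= -968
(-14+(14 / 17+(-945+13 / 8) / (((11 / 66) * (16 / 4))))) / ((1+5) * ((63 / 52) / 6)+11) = -5050253 / 43180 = -116.96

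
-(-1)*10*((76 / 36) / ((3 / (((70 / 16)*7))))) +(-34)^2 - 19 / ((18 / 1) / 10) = 1360.95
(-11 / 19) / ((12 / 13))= -0.63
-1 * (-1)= 1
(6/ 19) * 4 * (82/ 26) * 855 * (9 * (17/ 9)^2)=1421880/ 13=109375.38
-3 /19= -0.16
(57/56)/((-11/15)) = -855/616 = -1.39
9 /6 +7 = 17 /2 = 8.50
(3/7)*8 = 24/7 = 3.43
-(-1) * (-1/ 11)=-1/ 11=-0.09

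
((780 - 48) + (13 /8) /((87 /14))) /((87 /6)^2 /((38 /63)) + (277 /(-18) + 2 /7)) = 203351946 /92605729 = 2.20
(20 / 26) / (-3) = -10 / 39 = -0.26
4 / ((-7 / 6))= -3.43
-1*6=-6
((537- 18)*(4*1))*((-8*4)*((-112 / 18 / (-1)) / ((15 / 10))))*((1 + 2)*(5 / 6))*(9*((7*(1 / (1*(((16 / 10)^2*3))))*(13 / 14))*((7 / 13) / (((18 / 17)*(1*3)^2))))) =-72054500 / 243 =-296520.58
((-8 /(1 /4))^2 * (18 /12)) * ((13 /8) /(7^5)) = 2496 /16807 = 0.15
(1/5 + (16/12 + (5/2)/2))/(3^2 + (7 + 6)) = 167/1320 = 0.13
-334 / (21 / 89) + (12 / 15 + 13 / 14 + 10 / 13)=-1413.03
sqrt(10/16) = sqrt(10)/4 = 0.79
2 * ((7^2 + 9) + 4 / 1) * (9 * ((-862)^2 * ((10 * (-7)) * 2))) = -116093194560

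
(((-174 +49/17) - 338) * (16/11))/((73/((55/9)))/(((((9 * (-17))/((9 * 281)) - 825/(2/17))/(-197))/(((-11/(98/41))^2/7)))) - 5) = 5395618935487200/29032955601001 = 185.84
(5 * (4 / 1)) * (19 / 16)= 95 / 4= 23.75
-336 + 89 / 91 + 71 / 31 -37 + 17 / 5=-5167108 / 14105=-366.33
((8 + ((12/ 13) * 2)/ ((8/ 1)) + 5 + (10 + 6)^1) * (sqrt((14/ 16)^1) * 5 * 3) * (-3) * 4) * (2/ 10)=-3420 * sqrt(14)/ 13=-984.34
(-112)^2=12544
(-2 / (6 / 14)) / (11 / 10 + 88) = -140 / 2673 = -0.05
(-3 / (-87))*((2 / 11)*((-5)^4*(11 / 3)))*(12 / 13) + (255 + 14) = 106413 / 377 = 282.26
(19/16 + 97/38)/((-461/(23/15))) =-8717/700720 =-0.01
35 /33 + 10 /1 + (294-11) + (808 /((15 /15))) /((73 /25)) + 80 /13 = 18067616 /31317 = 576.93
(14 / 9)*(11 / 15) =154 / 135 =1.14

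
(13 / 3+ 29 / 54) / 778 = 263 / 42012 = 0.01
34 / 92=17 / 46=0.37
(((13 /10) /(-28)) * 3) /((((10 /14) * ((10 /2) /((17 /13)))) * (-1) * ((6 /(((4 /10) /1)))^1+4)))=51 /19000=0.00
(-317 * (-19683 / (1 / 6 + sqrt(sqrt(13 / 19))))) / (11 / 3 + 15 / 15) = -2021601564 * sqrt(247) / 117803 - 1066956381 / 117803 + 336933594 * 13^(1 / 4) * 19^(3 / 4) / 117803 + 12129609384 * 13^(3 / 4) * 19^(1 / 4) / 117803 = 1242420.73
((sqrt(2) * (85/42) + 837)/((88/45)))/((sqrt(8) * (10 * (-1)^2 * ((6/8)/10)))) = 425/616 + 12555 * sqrt(2)/88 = 202.46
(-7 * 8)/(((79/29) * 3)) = -1624/237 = -6.85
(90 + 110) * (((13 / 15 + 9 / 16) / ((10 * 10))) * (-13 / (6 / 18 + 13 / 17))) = -10829 / 320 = -33.84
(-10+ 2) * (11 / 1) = -88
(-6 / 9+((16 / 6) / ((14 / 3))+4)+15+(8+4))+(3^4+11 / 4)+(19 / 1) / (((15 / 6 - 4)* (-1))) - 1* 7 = 3369 / 28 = 120.32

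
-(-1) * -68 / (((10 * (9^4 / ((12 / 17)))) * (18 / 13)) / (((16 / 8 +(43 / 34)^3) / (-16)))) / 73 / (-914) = -137033 / 68823354411072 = -0.00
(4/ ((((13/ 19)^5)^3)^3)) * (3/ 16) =10496229007328811683188804083368894635756579113610988174697/ 536427266852999736614632449688344442975237260112372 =19566919.24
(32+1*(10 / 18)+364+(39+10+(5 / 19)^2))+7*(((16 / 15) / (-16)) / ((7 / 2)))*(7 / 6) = 804072 / 1805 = 445.47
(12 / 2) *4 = 24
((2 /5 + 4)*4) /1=88 /5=17.60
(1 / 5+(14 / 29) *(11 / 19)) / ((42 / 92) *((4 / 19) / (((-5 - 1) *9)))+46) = 0.01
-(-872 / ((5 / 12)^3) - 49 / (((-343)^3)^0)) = 1512941 / 125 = 12103.53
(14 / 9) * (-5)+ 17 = 83 / 9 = 9.22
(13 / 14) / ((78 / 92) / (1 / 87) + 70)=299 / 46291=0.01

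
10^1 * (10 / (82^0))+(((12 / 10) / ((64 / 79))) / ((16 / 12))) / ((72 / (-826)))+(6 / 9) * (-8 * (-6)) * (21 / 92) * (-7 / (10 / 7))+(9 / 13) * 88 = 86025391 / 765440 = 112.39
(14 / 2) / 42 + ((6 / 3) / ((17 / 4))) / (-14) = 95 / 714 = 0.13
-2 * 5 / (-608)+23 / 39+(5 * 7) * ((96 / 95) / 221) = 154435 / 201552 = 0.77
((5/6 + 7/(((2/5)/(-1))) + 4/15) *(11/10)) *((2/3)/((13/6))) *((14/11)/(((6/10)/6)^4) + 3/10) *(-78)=688816236/125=5510529.89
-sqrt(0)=0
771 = 771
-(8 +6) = -14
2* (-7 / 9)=-14 / 9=-1.56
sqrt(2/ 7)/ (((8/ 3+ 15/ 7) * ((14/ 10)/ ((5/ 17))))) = 75 * sqrt(14)/ 12019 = 0.02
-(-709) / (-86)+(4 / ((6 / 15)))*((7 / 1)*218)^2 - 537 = 2002614469 / 86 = 23286214.76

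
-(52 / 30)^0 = -1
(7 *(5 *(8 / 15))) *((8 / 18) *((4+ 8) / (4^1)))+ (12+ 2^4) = 476 / 9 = 52.89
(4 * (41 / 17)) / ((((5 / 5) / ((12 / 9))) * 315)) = 656 / 16065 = 0.04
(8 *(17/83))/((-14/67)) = -4556/581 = -7.84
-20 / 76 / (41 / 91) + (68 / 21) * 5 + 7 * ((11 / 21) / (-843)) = 215162132 / 13790637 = 15.60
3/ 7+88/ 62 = 401/ 217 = 1.85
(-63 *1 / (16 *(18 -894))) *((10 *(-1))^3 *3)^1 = -7875 / 584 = -13.48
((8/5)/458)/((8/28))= 14/1145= 0.01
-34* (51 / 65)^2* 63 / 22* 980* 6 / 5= -3275949096 / 46475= -70488.42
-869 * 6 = -5214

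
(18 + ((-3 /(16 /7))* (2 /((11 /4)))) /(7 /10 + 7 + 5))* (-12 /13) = -300492 /18161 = -16.55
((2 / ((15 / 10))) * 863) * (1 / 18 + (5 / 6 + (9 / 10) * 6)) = 976916 / 135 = 7236.41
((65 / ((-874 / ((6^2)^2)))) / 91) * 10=-32400 / 3059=-10.59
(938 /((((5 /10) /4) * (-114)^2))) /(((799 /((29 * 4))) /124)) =26984384 /2595951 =10.39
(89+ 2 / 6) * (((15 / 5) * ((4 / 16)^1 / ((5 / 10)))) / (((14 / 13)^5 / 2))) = 24876631 / 134456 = 185.02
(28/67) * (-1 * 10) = -280/67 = -4.18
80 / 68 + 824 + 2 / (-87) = 1220402 / 1479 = 825.15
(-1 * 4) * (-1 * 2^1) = 8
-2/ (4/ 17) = -17/ 2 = -8.50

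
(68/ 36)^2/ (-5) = -289/ 405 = -0.71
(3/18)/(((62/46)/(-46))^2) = 194.13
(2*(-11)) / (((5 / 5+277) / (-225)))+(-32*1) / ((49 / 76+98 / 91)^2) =2819278963 / 402182739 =7.01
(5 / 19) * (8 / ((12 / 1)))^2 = 20 / 171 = 0.12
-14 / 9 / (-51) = 14 / 459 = 0.03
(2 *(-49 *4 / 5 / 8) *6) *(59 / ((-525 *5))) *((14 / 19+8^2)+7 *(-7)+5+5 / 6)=1015567 / 35625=28.51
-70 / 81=-0.86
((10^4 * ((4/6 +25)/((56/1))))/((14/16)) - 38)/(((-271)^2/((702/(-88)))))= -6388317/11309914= -0.56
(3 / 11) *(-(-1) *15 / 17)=45 / 187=0.24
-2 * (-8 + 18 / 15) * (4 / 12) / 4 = 17 / 15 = 1.13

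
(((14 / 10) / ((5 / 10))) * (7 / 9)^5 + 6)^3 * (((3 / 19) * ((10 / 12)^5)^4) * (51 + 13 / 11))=432019673027637122344970703125 / 6401735655577480151593900416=67.48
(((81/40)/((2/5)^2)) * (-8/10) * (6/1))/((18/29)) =-783/8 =-97.88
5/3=1.67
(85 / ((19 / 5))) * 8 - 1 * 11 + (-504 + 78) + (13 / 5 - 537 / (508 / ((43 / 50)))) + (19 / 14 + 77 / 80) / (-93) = -53699777491 / 209448400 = -256.39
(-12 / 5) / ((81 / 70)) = -56 / 27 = -2.07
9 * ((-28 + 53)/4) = 56.25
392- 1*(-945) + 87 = 1424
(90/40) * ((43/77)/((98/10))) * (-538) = -520515/7546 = -68.98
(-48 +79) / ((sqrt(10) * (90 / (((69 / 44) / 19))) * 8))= 713 * sqrt(10) / 2006400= 0.00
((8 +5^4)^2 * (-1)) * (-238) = 95363982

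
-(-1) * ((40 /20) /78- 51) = -1988 /39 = -50.97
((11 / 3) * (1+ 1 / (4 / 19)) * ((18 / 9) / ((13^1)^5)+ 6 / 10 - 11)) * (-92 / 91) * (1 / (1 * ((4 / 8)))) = 443.35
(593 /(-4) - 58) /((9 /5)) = -1375 /12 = -114.58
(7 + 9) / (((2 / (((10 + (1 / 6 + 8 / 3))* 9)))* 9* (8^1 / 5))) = 385 / 6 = 64.17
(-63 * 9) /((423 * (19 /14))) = -882 /893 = -0.99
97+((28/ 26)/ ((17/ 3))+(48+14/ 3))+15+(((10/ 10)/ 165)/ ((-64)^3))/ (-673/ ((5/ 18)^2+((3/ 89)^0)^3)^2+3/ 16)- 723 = -376813557371912717179/ 675119750458982400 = -558.14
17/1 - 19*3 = -40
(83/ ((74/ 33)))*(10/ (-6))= -4565/ 74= -61.69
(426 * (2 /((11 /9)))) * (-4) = -30672 /11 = -2788.36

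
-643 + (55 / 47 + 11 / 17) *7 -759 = -1110034 / 799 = -1389.28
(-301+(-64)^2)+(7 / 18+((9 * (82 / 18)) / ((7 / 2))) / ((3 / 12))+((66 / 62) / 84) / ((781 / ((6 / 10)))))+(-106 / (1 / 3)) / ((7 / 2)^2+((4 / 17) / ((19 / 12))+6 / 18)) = 522422370054013 / 136857607740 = 3817.27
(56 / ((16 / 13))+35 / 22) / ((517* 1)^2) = 0.00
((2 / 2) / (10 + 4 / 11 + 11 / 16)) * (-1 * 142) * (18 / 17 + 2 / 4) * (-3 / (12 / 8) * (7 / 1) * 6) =55632192 / 33065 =1682.51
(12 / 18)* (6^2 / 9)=8 / 3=2.67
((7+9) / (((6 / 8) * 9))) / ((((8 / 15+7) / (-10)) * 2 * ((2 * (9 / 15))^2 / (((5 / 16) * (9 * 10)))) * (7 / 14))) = -62500 / 1017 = -61.46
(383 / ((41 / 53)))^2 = 412049401 / 1681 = 245121.59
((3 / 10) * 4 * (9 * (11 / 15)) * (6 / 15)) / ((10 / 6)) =1188 / 625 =1.90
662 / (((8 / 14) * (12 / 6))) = 2317 / 4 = 579.25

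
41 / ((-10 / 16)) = -328 / 5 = -65.60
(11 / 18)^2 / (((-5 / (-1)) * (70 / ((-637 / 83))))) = -11011 / 1344600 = -0.01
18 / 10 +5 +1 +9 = 84 / 5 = 16.80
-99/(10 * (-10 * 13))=99/1300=0.08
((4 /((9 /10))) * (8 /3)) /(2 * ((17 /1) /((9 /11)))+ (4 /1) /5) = 0.28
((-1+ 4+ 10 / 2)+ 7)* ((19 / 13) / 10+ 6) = 2397 / 26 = 92.19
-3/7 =-0.43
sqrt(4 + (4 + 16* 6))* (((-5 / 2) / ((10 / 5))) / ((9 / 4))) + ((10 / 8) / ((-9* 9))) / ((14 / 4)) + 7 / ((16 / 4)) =3959 / 2268 - 10* sqrt(26) / 9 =-3.92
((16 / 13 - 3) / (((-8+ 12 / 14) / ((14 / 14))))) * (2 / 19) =161 / 6175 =0.03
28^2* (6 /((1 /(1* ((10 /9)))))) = 15680 /3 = 5226.67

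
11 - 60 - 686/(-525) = -3577/75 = -47.69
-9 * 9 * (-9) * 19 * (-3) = -41553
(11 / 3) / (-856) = -11 / 2568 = -0.00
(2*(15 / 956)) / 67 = 15 / 32026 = 0.00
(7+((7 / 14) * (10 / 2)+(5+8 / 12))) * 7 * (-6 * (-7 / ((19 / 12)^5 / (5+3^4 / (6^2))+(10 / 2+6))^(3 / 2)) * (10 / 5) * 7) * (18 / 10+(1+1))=308124220465152 * sqrt(1941879237) / 2491012664217005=5450.81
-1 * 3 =-3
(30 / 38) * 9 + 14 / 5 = 941 / 95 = 9.91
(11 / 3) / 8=11 / 24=0.46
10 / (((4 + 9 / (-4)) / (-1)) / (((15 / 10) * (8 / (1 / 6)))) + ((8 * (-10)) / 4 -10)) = -2880 / 8647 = -0.33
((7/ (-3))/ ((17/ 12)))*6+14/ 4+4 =-81/ 34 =-2.38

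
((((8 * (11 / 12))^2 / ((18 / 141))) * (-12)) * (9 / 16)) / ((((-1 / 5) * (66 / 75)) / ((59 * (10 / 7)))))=19064375 / 14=1361741.07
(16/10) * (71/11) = 568/55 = 10.33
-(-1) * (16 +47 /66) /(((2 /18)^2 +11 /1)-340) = -29781 /586256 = -0.05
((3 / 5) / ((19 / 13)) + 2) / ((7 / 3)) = 687 / 665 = 1.03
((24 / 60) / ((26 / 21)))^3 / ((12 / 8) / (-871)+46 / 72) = 0.05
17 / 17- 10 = -9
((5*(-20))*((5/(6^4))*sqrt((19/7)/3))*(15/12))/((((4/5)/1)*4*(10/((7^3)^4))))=-198412336.22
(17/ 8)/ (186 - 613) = -17/ 3416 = -0.00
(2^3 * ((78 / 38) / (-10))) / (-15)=52 / 475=0.11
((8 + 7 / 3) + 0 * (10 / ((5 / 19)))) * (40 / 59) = 1240 / 177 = 7.01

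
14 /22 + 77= 854 /11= 77.64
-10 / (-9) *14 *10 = 1400 / 9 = 155.56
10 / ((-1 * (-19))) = 10 / 19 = 0.53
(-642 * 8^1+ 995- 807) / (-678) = 7.30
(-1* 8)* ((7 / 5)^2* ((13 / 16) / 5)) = -637 / 250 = -2.55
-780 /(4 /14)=-2730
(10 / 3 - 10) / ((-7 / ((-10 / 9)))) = -200 / 189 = -1.06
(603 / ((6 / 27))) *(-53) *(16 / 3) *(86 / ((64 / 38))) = -78331509 / 2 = -39165754.50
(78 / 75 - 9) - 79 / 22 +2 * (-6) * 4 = -32753 / 550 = -59.55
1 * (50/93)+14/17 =1.36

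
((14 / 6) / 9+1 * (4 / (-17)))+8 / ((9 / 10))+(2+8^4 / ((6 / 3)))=945041 / 459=2058.91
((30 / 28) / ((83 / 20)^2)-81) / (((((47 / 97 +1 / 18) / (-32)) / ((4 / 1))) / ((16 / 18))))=775366883328 / 45474289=17050.67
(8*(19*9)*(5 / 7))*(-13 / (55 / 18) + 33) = 2162808 / 77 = 28088.42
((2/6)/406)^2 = 1/1483524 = 0.00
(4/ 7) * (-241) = -137.71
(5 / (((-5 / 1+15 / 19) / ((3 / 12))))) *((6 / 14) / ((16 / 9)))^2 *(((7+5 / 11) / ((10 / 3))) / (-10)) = 1703673 / 441548800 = 0.00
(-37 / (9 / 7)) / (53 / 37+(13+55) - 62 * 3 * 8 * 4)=9583 / 1958895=0.00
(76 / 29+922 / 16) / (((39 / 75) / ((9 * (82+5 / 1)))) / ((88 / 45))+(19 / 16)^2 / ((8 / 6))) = 295194240 / 5183819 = 56.95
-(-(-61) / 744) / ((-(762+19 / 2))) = 0.00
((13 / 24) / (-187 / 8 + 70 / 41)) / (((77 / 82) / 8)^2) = -229369088 / 126412209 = -1.81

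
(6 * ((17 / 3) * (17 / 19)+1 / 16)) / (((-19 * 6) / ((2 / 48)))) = -4681 / 415872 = -0.01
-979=-979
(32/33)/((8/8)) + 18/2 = 329/33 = 9.97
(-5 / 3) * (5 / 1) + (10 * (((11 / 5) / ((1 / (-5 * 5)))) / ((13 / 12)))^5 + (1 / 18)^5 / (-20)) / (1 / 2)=-47327351277808641323293 / 7015833714240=-6745791477.60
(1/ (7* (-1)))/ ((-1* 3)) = 1/ 21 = 0.05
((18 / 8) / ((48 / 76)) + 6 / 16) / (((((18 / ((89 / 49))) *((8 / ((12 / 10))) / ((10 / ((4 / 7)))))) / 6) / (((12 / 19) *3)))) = 7209 / 608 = 11.86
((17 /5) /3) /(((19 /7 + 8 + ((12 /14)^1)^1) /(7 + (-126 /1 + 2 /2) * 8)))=-39389 /405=-97.26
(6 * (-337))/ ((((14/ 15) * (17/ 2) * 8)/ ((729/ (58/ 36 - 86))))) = 99497565/ 361522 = 275.22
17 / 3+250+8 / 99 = 25319 / 99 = 255.75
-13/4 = -3.25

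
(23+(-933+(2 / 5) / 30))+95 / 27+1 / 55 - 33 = -6975416 / 7425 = -939.45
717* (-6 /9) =-478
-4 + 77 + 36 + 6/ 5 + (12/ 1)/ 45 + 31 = 2122/ 15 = 141.47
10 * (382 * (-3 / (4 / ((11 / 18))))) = -10505 / 6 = -1750.83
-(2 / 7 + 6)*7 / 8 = -11 / 2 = -5.50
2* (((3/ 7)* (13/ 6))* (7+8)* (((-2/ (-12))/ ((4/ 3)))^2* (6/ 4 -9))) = -2925/ 896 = -3.26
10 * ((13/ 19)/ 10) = 13/ 19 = 0.68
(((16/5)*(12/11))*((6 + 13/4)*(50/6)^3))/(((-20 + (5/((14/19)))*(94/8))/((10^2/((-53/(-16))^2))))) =530432000000/186042879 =2851.13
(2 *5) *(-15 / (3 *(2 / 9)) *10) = -2250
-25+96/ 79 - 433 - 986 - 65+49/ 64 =-7619489/ 5056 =-1507.02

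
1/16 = 0.06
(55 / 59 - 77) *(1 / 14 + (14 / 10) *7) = -1550604 / 2065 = -750.90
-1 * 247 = -247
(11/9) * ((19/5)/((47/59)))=12331/2115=5.83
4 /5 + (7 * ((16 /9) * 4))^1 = 2276 /45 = 50.58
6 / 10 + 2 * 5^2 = 253 / 5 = 50.60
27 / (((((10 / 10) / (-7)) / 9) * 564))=-567 / 188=-3.02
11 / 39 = 0.28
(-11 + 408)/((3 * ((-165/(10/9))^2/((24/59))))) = 0.00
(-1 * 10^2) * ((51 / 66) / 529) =-850 / 5819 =-0.15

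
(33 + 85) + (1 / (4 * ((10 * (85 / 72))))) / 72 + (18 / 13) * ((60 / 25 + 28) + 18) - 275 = -3977307 / 44200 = -89.98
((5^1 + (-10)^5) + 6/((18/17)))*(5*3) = -1499840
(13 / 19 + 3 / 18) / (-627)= -97 / 71478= -0.00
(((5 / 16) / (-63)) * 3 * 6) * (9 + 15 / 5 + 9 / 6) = -135 / 112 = -1.21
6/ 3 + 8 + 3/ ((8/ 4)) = 23/ 2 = 11.50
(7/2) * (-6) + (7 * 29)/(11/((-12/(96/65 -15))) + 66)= -375263/20383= -18.41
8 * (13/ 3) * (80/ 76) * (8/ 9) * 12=66560/ 171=389.24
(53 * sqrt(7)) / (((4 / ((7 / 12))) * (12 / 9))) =371 * sqrt(7) / 64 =15.34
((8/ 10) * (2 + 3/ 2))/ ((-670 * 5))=-7/ 8375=-0.00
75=75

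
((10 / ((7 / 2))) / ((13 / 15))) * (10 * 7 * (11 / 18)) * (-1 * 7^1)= -38500 / 39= -987.18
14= 14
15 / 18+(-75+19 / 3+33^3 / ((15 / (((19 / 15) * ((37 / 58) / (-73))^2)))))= -90890785381 / 1344506700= -67.60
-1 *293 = -293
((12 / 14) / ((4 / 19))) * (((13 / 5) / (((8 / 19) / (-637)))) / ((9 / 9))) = -1281189 / 80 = -16014.86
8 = 8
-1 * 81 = -81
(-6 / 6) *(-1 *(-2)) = -2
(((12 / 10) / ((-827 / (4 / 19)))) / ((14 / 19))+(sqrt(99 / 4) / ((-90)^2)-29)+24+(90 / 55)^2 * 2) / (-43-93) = -0.00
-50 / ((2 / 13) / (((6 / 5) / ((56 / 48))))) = -2340 / 7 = -334.29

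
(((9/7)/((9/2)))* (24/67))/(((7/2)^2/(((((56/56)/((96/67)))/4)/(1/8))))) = 4/343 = 0.01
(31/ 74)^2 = 961/ 5476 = 0.18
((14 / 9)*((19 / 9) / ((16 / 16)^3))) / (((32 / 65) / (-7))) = -60515 / 1296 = -46.69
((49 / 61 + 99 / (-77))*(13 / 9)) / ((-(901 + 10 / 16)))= 0.00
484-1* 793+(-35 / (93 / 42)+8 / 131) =-1318791 / 4061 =-324.75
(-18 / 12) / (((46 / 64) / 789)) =-1646.61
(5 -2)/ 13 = 3/ 13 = 0.23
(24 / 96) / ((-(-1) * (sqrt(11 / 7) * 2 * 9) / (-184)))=-23 * sqrt(77) / 99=-2.04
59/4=14.75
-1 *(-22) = 22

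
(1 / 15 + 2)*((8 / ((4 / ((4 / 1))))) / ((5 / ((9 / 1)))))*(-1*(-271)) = 201624 / 25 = 8064.96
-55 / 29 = -1.90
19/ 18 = 1.06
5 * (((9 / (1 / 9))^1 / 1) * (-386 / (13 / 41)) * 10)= -64095300 / 13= -4930407.69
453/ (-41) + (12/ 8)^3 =-2517/ 328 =-7.67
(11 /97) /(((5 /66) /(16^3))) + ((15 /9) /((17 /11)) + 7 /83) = 12590042338 /2053005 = 6132.49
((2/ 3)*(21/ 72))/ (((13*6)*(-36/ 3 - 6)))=-7/ 50544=-0.00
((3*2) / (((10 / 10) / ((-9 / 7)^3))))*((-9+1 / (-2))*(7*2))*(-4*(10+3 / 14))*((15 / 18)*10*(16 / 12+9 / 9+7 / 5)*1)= -105636960 / 49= -2155856.33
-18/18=-1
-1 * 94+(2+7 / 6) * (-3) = -207 / 2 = -103.50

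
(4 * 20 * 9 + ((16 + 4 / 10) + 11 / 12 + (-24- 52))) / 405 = 39679 / 24300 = 1.63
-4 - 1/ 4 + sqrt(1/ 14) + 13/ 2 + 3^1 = sqrt(14)/ 14 + 21/ 4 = 5.52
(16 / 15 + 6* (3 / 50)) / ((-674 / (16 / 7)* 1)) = -0.00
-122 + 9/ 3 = -119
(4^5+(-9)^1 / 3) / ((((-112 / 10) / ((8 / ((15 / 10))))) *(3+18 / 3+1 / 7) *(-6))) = 8.86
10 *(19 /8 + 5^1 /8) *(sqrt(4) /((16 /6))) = 45 /2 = 22.50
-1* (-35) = 35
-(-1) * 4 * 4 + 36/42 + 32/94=5658/329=17.20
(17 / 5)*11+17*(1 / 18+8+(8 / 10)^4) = 2039711 / 11250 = 181.31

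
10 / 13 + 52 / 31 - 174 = -171.55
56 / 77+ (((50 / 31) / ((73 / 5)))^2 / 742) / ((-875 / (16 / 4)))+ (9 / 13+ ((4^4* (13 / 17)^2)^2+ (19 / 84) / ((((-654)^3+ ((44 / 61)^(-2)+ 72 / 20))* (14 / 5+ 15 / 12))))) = 334637626332289586905249537877145329 / 14931024490374973349120263268757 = 22412.23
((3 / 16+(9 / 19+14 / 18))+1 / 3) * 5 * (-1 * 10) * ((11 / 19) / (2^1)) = -25.65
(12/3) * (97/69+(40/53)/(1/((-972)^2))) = 10430435924/3657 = 2852183.74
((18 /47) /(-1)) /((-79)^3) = 18 /23172833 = 0.00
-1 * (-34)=34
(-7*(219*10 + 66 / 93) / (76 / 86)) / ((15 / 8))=-81766048 / 8835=-9254.79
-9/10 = -0.90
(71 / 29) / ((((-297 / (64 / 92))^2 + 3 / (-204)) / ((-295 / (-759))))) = 91152640 / 17460522304203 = 0.00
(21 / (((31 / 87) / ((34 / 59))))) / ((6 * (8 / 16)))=20706 / 1829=11.32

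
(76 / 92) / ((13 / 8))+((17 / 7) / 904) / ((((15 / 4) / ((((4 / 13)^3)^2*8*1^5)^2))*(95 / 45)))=20470128336855955256 / 40266895950163199135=0.51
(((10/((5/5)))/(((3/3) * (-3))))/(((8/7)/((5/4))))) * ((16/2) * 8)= -700/3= -233.33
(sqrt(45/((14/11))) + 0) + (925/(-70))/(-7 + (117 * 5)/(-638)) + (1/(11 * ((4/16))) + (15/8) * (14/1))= 3 * sqrt(770)/14 + 43999707/1555708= 34.23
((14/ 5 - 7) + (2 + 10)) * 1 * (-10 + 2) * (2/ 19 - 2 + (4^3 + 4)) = -4124.97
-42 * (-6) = 252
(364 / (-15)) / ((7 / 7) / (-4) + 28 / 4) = -1456 / 405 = -3.60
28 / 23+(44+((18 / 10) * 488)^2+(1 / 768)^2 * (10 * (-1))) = 771631.78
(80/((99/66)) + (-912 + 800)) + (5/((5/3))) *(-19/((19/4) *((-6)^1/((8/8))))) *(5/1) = -48.67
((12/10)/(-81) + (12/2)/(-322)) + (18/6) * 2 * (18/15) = 31153/4347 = 7.17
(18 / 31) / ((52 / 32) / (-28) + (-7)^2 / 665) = 42560 / 1147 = 37.11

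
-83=-83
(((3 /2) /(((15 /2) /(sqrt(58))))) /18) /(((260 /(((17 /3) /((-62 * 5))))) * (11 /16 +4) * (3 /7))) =-119 * sqrt(58) /306028125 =-0.00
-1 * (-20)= 20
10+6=16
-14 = -14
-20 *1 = -20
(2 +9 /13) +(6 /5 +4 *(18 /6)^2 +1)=2658 /65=40.89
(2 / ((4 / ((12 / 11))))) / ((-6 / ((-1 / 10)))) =1 / 110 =0.01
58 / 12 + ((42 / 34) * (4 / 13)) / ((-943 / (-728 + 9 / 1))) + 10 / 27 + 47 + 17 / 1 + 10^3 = 12035825395 / 11253762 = 1069.49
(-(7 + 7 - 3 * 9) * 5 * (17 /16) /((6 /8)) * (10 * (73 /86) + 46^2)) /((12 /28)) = 235538485 /516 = 456469.93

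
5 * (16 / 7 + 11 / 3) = 625 / 21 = 29.76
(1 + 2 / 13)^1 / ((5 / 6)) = 18 / 13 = 1.38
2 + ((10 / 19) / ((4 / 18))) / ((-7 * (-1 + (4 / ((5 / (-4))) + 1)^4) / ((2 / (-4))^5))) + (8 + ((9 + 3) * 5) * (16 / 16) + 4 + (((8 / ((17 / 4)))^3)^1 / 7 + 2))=7517584994159 / 97690249216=76.95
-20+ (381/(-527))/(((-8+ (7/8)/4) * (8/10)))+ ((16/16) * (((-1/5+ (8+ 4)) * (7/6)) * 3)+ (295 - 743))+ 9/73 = -13617282741/31930930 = -426.46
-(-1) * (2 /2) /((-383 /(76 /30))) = -38 /5745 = -0.01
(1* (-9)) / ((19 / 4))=-1.89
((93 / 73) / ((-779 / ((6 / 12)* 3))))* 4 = -558 / 56867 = -0.01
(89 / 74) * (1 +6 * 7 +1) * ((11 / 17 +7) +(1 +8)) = 554114 / 629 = 880.94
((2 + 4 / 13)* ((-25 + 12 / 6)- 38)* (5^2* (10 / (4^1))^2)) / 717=-190625 / 6214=-30.68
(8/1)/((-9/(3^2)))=-8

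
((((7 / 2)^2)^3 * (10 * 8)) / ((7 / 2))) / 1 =84035 / 2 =42017.50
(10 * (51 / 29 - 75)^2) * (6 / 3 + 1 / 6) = 97746480 / 841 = 116226.49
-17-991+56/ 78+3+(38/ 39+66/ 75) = -325789/ 325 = -1002.43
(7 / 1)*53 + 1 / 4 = 1485 / 4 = 371.25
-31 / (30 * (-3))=31 / 90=0.34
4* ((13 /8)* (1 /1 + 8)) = 117 /2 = 58.50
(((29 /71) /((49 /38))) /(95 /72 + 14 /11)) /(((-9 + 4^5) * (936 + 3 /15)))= 30096 /234034594829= 0.00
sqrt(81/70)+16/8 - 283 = -281+9*sqrt(70)/70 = -279.92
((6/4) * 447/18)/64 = 149/256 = 0.58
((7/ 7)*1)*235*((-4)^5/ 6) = -120320/ 3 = -40106.67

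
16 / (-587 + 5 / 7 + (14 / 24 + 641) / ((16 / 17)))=21504 / 128213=0.17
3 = 3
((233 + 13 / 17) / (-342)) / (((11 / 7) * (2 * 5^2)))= -13909 / 1598850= -0.01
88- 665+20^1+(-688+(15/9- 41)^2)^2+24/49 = 2927198587/3969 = 737515.39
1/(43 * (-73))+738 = 2316581/3139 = 738.00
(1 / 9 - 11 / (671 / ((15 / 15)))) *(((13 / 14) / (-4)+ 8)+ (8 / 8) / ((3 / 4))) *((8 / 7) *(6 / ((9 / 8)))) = 1272128 / 242109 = 5.25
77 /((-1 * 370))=-77 /370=-0.21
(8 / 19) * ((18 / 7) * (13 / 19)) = 1872 / 2527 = 0.74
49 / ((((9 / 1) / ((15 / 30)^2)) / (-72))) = -98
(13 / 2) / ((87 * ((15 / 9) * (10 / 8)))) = 0.04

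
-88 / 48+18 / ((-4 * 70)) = -797 / 420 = -1.90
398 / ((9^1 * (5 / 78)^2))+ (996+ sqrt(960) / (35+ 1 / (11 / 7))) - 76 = 11 * sqrt(15) / 49+ 292048 / 25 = 11682.79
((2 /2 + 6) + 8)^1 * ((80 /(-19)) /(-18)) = 200 /57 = 3.51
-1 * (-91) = 91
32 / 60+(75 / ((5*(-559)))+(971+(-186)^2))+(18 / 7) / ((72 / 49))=1192992863 / 33540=35569.26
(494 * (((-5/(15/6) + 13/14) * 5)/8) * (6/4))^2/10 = 617716125/25088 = 24621.98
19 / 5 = 3.80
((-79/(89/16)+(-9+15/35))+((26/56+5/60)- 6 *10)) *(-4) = 614722/1869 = 328.90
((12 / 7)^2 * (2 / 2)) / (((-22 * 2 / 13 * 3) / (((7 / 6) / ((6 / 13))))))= -169 / 231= -0.73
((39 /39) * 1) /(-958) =-1 /958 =-0.00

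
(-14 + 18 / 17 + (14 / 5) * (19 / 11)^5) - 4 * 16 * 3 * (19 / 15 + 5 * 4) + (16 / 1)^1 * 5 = -10877798082 / 2737867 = -3973.09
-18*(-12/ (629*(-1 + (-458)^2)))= 0.00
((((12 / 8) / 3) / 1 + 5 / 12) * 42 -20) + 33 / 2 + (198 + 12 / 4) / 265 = 9476 / 265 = 35.76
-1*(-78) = 78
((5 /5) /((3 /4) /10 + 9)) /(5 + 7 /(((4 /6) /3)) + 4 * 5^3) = 80 /389499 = 0.00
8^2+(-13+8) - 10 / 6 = 172 / 3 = 57.33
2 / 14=1 / 7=0.14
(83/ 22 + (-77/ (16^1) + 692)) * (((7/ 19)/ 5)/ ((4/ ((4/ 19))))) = 851263/ 317680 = 2.68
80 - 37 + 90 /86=1894 /43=44.05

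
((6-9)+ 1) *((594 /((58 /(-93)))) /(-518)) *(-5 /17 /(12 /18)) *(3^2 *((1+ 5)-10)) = -58.41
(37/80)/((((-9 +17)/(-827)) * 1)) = -30599/640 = -47.81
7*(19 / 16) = 133 / 16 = 8.31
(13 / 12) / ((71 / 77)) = 1001 / 852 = 1.17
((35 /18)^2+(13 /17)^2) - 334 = -30865643 /93636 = -329.63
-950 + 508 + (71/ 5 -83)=-2554/ 5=-510.80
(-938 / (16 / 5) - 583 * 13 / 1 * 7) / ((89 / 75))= -32007675 / 712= -44954.60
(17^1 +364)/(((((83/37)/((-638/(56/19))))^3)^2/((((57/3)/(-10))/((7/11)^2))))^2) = 32580295210476433224424553274827820414785609791902515777000109655211868981/5959717097801894574381344052227746265930137600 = 5466751974266182936698547000.00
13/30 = 0.43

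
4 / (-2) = -2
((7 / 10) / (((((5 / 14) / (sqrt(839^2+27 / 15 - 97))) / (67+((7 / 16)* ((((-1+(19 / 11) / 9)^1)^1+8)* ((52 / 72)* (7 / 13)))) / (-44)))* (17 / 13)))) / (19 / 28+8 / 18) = 2754694397* sqrt(17595645) / 154093500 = 74987.99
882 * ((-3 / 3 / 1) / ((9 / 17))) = -1666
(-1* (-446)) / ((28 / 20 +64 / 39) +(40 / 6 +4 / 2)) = 28990 / 761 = 38.09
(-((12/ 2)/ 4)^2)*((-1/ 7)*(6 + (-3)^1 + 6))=81/ 28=2.89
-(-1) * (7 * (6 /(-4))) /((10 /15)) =-63 /4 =-15.75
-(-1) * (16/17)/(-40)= -0.02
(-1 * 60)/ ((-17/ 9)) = 540/ 17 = 31.76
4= 4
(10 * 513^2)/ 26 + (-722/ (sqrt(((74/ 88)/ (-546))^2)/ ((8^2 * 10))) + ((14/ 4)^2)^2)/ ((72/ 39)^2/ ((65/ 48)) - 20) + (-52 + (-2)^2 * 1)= 3644856661021297/ 211147456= 17262138.65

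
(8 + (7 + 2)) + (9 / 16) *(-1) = 263 / 16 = 16.44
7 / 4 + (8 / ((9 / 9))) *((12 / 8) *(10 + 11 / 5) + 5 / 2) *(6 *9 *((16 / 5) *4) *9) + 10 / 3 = 310543861 / 300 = 1035146.20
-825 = -825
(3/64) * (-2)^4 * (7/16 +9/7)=579/448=1.29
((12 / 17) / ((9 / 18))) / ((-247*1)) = -0.01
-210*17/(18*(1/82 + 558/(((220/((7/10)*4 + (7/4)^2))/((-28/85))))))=4561865000/112382211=40.59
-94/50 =-1.88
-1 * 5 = -5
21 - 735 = -714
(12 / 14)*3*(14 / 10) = 18 / 5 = 3.60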